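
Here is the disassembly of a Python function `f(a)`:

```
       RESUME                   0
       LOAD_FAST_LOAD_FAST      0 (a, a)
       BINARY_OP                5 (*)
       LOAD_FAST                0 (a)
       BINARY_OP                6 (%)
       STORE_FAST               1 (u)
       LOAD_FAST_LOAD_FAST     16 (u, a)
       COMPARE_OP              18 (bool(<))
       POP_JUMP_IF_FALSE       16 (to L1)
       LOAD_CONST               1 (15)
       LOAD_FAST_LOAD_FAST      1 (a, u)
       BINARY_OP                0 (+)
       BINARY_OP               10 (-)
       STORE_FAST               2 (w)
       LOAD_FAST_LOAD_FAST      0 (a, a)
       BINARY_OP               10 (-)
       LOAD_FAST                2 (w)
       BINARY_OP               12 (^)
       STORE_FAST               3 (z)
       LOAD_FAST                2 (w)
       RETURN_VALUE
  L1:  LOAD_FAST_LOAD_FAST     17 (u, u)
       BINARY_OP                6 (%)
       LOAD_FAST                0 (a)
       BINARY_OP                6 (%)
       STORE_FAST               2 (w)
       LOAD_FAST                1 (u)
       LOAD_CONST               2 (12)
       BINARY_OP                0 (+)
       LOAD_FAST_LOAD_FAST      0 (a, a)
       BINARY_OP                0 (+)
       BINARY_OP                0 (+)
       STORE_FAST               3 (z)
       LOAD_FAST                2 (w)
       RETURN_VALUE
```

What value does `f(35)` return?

LOAD_FAST_LOAD_FAST a,a → push 35,35. Stack: [35, 35]
BINARY_OP * → 35 * 35 = 1225. Stack: [1225]
LOAD_FAST a → push 35. Stack: [1225, 35]
BINARY_OP % → 1225 % 35 = 0. Stack: [0]
STORE_FAST u → u=0. Stack: []
LOAD_FAST_LOAD_FAST u,a → push 0,35. Stack: [0, 35]
COMPARE_OP bool(<) → 0 vs 35 = True. Stack: [True]
POP_JUMP_IF_FALSE → pop True; no jump. Stack: []
LOAD_CONST → push 15. Stack: [15]
LOAD_FAST_LOAD_FAST a,u → push 35,0. Stack: [15, 35, 0]
BINARY_OP + → 35 + 0 = 35. Stack: [15, 35]
BINARY_OP - → 15 - 35 = -20. Stack: [-20]
STORE_FAST w → w=-20. Stack: []
LOAD_FAST_LOAD_FAST a,a → push 35,35. Stack: [35, 35]
BINARY_OP - → 35 - 35 = 0. Stack: [0]
LOAD_FAST w → push -20. Stack: [0, -20]
BINARY_OP ^ → 0 ^ -20 = -20. Stack: [-20]
STORE_FAST z → z=-20. Stack: []
LOAD_FAST w → push -20. Stack: [-20]
RETURN_VALUE → return -20.

-20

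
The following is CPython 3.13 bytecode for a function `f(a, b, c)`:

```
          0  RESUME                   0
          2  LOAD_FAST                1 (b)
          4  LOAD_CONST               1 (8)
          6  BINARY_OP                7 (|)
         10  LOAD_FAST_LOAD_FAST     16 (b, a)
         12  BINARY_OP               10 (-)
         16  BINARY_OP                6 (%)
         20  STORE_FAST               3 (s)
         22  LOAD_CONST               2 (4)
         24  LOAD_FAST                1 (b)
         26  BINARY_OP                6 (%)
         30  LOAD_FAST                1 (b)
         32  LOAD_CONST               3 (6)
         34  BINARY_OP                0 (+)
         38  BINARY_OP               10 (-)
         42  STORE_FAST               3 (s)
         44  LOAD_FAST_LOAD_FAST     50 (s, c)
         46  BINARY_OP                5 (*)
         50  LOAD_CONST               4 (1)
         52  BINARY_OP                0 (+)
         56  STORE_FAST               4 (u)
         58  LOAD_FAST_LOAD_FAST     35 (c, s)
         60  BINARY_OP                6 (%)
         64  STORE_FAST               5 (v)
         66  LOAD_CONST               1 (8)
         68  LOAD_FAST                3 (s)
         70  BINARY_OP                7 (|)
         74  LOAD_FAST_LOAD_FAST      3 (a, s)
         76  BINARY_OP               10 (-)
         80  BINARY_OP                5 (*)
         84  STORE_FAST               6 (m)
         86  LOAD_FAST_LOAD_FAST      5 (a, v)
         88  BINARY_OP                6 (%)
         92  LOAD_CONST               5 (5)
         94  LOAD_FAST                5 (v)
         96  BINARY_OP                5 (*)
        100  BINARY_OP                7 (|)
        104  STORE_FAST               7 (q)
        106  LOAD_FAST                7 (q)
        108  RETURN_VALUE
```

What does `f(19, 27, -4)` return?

LOAD_FAST b → push 27. Stack: [27]
LOAD_CONST → push 8. Stack: [27, 8]
BINARY_OP | → 27 | 8 = 27. Stack: [27]
LOAD_FAST_LOAD_FAST b,a → push 27,19. Stack: [27, 27, 19]
BINARY_OP - → 27 - 19 = 8. Stack: [27, 8]
BINARY_OP % → 27 % 8 = 3. Stack: [3]
STORE_FAST s → s=3. Stack: []
LOAD_CONST → push 4. Stack: [4]
LOAD_FAST b → push 27. Stack: [4, 27]
BINARY_OP % → 4 % 27 = 4. Stack: [4]
LOAD_FAST b → push 27. Stack: [4, 27]
LOAD_CONST → push 6. Stack: [4, 27, 6]
BINARY_OP + → 27 + 6 = 33. Stack: [4, 33]
BINARY_OP - → 4 - 33 = -29. Stack: [-29]
STORE_FAST s → s=-29. Stack: []
LOAD_FAST_LOAD_FAST s,c → push -29,-4. Stack: [-29, -4]
BINARY_OP * → -29 * -4 = 116. Stack: [116]
LOAD_CONST → push 1. Stack: [116, 1]
BINARY_OP + → 116 + 1 = 117. Stack: [117]
STORE_FAST u → u=117. Stack: []
LOAD_FAST_LOAD_FAST c,s → push -4,-29. Stack: [-4, -29]
BINARY_OP % → -4 % -29 = -4. Stack: [-4]
STORE_FAST v → v=-4. Stack: []
LOAD_CONST → push 8. Stack: [8]
LOAD_FAST s → push -29. Stack: [8, -29]
BINARY_OP | → 8 | -29 = -21. Stack: [-21]
LOAD_FAST_LOAD_FAST a,s → push 19,-29. Stack: [-21, 19, -29]
BINARY_OP - → 19 - -29 = 48. Stack: [-21, 48]
BINARY_OP * → -21 * 48 = -1008. Stack: [-1008]
STORE_FAST m → m=-1008. Stack: []
LOAD_FAST_LOAD_FAST a,v → push 19,-4. Stack: [19, -4]
BINARY_OP % → 19 % -4 = -1. Stack: [-1]
LOAD_CONST → push 5. Stack: [-1, 5]
LOAD_FAST v → push -4. Stack: [-1, 5, -4]
BINARY_OP * → 5 * -4 = -20. Stack: [-1, -20]
BINARY_OP | → -1 | -20 = -1. Stack: [-1]
STORE_FAST q → q=-1. Stack: []
LOAD_FAST q → push -1. Stack: [-1]
RETURN_VALUE → return -1.

-1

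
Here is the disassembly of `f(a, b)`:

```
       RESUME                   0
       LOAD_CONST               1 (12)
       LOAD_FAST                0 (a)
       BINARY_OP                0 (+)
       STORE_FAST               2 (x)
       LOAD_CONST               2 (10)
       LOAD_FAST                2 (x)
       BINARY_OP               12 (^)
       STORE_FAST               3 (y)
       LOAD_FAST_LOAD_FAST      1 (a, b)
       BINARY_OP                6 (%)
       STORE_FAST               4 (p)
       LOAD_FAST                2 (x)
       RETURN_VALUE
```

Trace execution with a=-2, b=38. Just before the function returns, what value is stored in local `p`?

LOAD_CONST → push 12. Stack: [12]
LOAD_FAST a → push -2. Stack: [12, -2]
BINARY_OP + → 12 + -2 = 10. Stack: [10]
STORE_FAST x → x=10. Stack: []
LOAD_CONST → push 10. Stack: [10]
LOAD_FAST x → push 10. Stack: [10, 10]
BINARY_OP ^ → 10 ^ 10 = 0. Stack: [0]
STORE_FAST y → y=0. Stack: []
LOAD_FAST_LOAD_FAST a,b → push -2,38. Stack: [-2, 38]
BINARY_OP % → -2 % 38 = 36. Stack: [36]
STORE_FAST p → p=36. Stack: []
LOAD_FAST x → push 10. Stack: [10]
RETURN_VALUE → return 10.

36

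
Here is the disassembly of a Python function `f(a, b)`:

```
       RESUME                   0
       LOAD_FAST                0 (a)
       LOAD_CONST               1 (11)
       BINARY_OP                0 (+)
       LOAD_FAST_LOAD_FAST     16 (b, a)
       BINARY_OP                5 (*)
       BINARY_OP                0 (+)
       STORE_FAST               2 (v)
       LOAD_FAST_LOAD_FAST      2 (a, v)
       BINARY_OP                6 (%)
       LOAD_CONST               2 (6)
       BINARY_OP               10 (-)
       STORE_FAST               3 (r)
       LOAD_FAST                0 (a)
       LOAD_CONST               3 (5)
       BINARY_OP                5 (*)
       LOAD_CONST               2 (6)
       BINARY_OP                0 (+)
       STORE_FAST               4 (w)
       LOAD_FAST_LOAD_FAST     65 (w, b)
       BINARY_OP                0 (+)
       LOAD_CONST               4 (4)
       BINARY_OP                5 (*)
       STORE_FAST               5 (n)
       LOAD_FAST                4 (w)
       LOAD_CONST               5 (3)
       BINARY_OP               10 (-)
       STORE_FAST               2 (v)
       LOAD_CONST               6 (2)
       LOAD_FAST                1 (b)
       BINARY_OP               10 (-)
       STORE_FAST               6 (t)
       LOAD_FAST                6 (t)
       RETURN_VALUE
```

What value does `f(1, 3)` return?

LOAD_FAST a → push 1. Stack: [1]
LOAD_CONST → push 11. Stack: [1, 11]
BINARY_OP + → 1 + 11 = 12. Stack: [12]
LOAD_FAST_LOAD_FAST b,a → push 3,1. Stack: [12, 3, 1]
BINARY_OP * → 3 * 1 = 3. Stack: [12, 3]
BINARY_OP + → 12 + 3 = 15. Stack: [15]
STORE_FAST v → v=15. Stack: []
LOAD_FAST_LOAD_FAST a,v → push 1,15. Stack: [1, 15]
BINARY_OP % → 1 % 15 = 1. Stack: [1]
LOAD_CONST → push 6. Stack: [1, 6]
BINARY_OP - → 1 - 6 = -5. Stack: [-5]
STORE_FAST r → r=-5. Stack: []
LOAD_FAST a → push 1. Stack: [1]
LOAD_CONST → push 5. Stack: [1, 5]
BINARY_OP * → 1 * 5 = 5. Stack: [5]
LOAD_CONST → push 6. Stack: [5, 6]
BINARY_OP + → 5 + 6 = 11. Stack: [11]
STORE_FAST w → w=11. Stack: []
LOAD_FAST_LOAD_FAST w,b → push 11,3. Stack: [11, 3]
BINARY_OP + → 11 + 3 = 14. Stack: [14]
LOAD_CONST → push 4. Stack: [14, 4]
BINARY_OP * → 14 * 4 = 56. Stack: [56]
STORE_FAST n → n=56. Stack: []
LOAD_FAST w → push 11. Stack: [11]
LOAD_CONST → push 3. Stack: [11, 3]
BINARY_OP - → 11 - 3 = 8. Stack: [8]
STORE_FAST v → v=8. Stack: []
LOAD_CONST → push 2. Stack: [2]
LOAD_FAST b → push 3. Stack: [2, 3]
BINARY_OP - → 2 - 3 = -1. Stack: [-1]
STORE_FAST t → t=-1. Stack: []
LOAD_FAST t → push -1. Stack: [-1]
RETURN_VALUE → return -1.

-1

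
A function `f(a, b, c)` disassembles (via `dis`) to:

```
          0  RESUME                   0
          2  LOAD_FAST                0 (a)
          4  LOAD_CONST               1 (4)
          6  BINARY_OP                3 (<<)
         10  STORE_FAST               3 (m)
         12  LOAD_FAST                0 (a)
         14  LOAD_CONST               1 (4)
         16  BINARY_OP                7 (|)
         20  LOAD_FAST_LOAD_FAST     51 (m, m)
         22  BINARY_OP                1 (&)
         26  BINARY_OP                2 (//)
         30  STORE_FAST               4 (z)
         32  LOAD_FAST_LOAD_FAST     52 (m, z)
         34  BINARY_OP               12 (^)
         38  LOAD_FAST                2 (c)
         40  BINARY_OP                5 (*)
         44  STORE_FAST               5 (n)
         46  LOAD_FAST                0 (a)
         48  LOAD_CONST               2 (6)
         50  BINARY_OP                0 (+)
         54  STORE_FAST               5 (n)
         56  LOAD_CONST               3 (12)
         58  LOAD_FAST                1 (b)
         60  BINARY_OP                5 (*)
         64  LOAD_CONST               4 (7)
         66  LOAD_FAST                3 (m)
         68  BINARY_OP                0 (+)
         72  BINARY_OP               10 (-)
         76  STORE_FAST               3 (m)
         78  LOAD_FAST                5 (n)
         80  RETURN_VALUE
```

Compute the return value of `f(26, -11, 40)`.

LOAD_FAST a → push 26. Stack: [26]
LOAD_CONST → push 4. Stack: [26, 4]
BINARY_OP << → 26 << 4 = 416. Stack: [416]
STORE_FAST m → m=416. Stack: []
LOAD_FAST a → push 26. Stack: [26]
LOAD_CONST → push 4. Stack: [26, 4]
BINARY_OP | → 26 | 4 = 30. Stack: [30]
LOAD_FAST_LOAD_FAST m,m → push 416,416. Stack: [30, 416, 416]
BINARY_OP & → 416 & 416 = 416. Stack: [30, 416]
BINARY_OP // → 30 // 416 = 0. Stack: [0]
STORE_FAST z → z=0. Stack: []
LOAD_FAST_LOAD_FAST m,z → push 416,0. Stack: [416, 0]
BINARY_OP ^ → 416 ^ 0 = 416. Stack: [416]
LOAD_FAST c → push 40. Stack: [416, 40]
BINARY_OP * → 416 * 40 = 16640. Stack: [16640]
STORE_FAST n → n=16640. Stack: []
LOAD_FAST a → push 26. Stack: [26]
LOAD_CONST → push 6. Stack: [26, 6]
BINARY_OP + → 26 + 6 = 32. Stack: [32]
STORE_FAST n → n=32. Stack: []
LOAD_CONST → push 12. Stack: [12]
LOAD_FAST b → push -11. Stack: [12, -11]
BINARY_OP * → 12 * -11 = -132. Stack: [-132]
LOAD_CONST → push 7. Stack: [-132, 7]
LOAD_FAST m → push 416. Stack: [-132, 7, 416]
BINARY_OP + → 7 + 416 = 423. Stack: [-132, 423]
BINARY_OP - → -132 - 423 = -555. Stack: [-555]
STORE_FAST m → m=-555. Stack: []
LOAD_FAST n → push 32. Stack: [32]
RETURN_VALUE → return 32.

32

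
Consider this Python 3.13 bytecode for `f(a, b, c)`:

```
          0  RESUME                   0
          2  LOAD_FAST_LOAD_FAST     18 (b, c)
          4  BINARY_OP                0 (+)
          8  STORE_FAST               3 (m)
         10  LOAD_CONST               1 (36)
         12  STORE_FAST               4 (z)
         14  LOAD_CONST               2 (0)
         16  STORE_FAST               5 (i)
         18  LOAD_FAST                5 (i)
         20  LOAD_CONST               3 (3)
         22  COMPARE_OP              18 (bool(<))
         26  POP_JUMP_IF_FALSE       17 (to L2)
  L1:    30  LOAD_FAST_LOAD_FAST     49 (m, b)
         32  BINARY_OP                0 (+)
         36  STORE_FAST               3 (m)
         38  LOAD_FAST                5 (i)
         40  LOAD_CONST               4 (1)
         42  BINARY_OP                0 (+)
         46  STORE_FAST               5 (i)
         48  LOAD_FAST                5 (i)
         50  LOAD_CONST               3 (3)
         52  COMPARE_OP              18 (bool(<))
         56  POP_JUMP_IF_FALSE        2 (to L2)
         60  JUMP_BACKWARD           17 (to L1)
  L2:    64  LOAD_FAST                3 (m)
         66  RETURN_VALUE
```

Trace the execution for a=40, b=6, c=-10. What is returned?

LOAD_FAST_LOAD_FAST b,c → push 6,-10. Stack: [6, -10]
BINARY_OP + → 6 + -10 = -4. Stack: [-4]
STORE_FAST m → m=-4. Stack: []
LOAD_CONST → push 36. Stack: [36]
STORE_FAST z → z=36. Stack: []
LOAD_CONST → push 0. Stack: [0]
STORE_FAST i → i=0. Stack: []
LOAD_FAST i → push 0. Stack: [0]
LOAD_CONST → push 3. Stack: [0, 3]
COMPARE_OP bool(<) → 0 vs 3 = True. Stack: [True]
POP_JUMP_IF_FALSE → pop True; no jump. Stack: []
LOAD_FAST_LOAD_FAST m,b → push -4,6. Stack: [-4, 6]
BINARY_OP + → -4 + 6 = 2. Stack: [2]
STORE_FAST m → m=2. Stack: []
LOAD_FAST i → push 0. Stack: [0]
LOAD_CONST → push 1. Stack: [0, 1]
BINARY_OP + → 0 + 1 = 1. Stack: [1]
STORE_FAST i → i=1. Stack: []
LOAD_FAST i → push 1. Stack: [1]
LOAD_CONST → push 3. Stack: [1, 3]
COMPARE_OP bool(<) → 1 vs 3 = True. Stack: [True]
POP_JUMP_IF_FALSE → pop True; no jump. Stack: []
LOAD_FAST_LOAD_FAST m,b → push 2,6. Stack: [2, 6]
BINARY_OP + → 2 + 6 = 8. Stack: [8]
STORE_FAST m → m=8. Stack: []
LOAD_FAST i → push 1. Stack: [1]
LOAD_CONST → push 1. Stack: [1, 1]
BINARY_OP + → 1 + 1 = 2. Stack: [2]
STORE_FAST i → i=2. Stack: []
LOAD_FAST i → push 2. Stack: [2]
LOAD_CONST → push 3. Stack: [2, 3]
COMPARE_OP bool(<) → 2 vs 3 = True. Stack: [True]
POP_JUMP_IF_FALSE → pop True; no jump. Stack: []
LOAD_FAST_LOAD_FAST m,b → push 8,6. Stack: [8, 6]
BINARY_OP + → 8 + 6 = 14. Stack: [14]
STORE_FAST m → m=14. Stack: []
LOAD_FAST i → push 2. Stack: [2]
LOAD_CONST → push 1. Stack: [2, 1]
BINARY_OP + → 2 + 1 = 3. Stack: [3]
STORE_FAST i → i=3. Stack: []
LOAD_FAST i → push 3. Stack: [3]
LOAD_CONST → push 3. Stack: [3, 3]
COMPARE_OP bool(<) → 3 vs 3 = False. Stack: [False]
POP_JUMP_IF_FALSE → pop False; jump. Stack: []
LOAD_FAST m → push 14. Stack: [14]
RETURN_VALUE → return 14.

14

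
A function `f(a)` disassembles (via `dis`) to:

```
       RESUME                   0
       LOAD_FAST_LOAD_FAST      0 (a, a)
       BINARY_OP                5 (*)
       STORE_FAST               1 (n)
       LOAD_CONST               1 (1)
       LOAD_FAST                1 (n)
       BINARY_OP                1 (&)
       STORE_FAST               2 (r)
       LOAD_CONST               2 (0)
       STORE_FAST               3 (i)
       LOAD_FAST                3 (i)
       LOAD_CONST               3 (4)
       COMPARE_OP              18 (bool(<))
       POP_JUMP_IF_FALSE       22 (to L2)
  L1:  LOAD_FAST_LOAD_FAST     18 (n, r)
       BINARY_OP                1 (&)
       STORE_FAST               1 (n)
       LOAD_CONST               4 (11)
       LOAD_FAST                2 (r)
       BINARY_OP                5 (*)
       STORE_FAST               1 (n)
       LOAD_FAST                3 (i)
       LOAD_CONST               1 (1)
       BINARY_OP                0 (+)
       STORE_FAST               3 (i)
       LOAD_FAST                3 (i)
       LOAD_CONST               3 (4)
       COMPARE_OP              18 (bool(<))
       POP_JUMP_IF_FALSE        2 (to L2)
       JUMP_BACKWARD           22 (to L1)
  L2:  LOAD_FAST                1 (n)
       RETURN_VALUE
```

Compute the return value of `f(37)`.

11

LOAD_FAST_LOAD_FAST a,a → push 37,37
BINARY_OP * → 37 * 37 = 1369
STORE_FAST n → n=1369
LOAD_CONST → push 1
LOAD_FAST n → push 1369
BINARY_OP & → 1 & 1369 = 1
STORE_FAST r → r=1
LOAD_CONST → push 0
STORE_FAST i → i=0
LOAD_FAST i → push 0
LOAD_CONST → push 4
COMPARE_OP bool(<) → 0 vs 4 = True
POP_JUMP_IF_FALSE → pop True; no jump
LOAD_FAST_LOAD_FAST n,r → push 1369,1
BINARY_OP & → 1369 & 1 = 1
STORE_FAST n → n=1
LOAD_CONST → push 11
LOAD_FAST r → push 1
BINARY_OP * → 11 * 1 = 11
STORE_FAST n → n=11
LOAD_FAST i → push 0
LOAD_CONST → push 1
BINARY_OP + → 0 + 1 = 1
STORE_FAST i → i=1
LOAD_FAST i → push 1
LOAD_CONST → push 4
COMPARE_OP bool(<) → 1 vs 4 = True
POP_JUMP_IF_FALSE → pop True; no jump
LOAD_FAST_LOAD_FAST n,r → push 11,1
BINARY_OP & → 11 & 1 = 1
STORE_FAST n → n=1
LOAD_CONST → push 11
LOAD_FAST r → push 1
BINARY_OP * → 11 * 1 = 11
STORE_FAST n → n=11
LOAD_FAST i → push 1
LOAD_CONST → push 1
BINARY_OP + → 1 + 1 = 2
STORE_FAST i → i=2
LOAD_FAST i → push 2
LOAD_CONST → push 4
COMPARE_OP bool(<) → 2 vs 4 = True
POP_JUMP_IF_FALSE → pop True; no jump
LOAD_FAST_LOAD_FAST n,r → push 11,1
BINARY_OP & → 11 & 1 = 1
STORE_FAST n → n=1
LOAD_CONST → push 11
LOAD_FAST r → push 1
BINARY_OP * → 11 * 1 = 11
STORE_FAST n → n=11
LOAD_FAST i → push 2
LOAD_CONST → push 1
BINARY_OP + → 2 + 1 = 3
STORE_FAST i → i=3
LOAD_FAST i → push 3
LOAD_CONST → push 4
COMPARE_OP bool(<) → 3 vs 4 = True
POP_JUMP_IF_FALSE → pop True; no jump
LOAD_FAST_LOAD_FAST n,r → push 11,1
BINARY_OP & → 11 & 1 = 1
STORE_FAST n → n=1
LOAD_CONST → push 11
LOAD_FAST r → push 1
BINARY_OP * → 11 * 1 = 11
STORE_FAST n → n=11
LOAD_FAST i → push 3
LOAD_CONST → push 1
BINARY_OP + → 3 + 1 = 4
STORE_FAST i → i=4
LOAD_FAST i → push 4
LOAD_CONST → push 4
COMPARE_OP bool(<) → 4 vs 4 = False
POP_JUMP_IF_FALSE → pop False; jump
LOAD_FAST n → push 11
RETURN_VALUE → return 11.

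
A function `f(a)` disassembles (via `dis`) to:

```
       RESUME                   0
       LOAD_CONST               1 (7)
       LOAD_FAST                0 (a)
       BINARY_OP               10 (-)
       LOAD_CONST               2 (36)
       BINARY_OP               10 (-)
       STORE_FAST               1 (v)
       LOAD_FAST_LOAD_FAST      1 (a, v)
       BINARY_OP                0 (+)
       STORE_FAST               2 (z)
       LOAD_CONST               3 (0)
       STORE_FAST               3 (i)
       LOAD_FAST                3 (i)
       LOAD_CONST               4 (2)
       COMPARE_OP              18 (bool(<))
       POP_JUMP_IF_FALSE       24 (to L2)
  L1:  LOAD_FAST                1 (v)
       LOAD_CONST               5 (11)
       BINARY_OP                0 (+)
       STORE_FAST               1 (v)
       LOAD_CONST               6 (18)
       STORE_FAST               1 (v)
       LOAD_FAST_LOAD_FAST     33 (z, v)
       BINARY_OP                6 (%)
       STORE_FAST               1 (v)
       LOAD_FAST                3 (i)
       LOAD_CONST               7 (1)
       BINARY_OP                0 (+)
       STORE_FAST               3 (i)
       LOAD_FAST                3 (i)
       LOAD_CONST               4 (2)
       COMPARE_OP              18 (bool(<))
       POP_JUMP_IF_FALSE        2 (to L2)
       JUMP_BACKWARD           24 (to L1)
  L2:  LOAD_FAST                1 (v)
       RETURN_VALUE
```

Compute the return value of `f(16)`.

LOAD_CONST → push 7. Stack: [7]
LOAD_FAST a → push 16. Stack: [7, 16]
BINARY_OP - → 7 - 16 = -9. Stack: [-9]
LOAD_CONST → push 36. Stack: [-9, 36]
BINARY_OP - → -9 - 36 = -45. Stack: [-45]
STORE_FAST v → v=-45. Stack: []
LOAD_FAST_LOAD_FAST a,v → push 16,-45. Stack: [16, -45]
BINARY_OP + → 16 + -45 = -29. Stack: [-29]
STORE_FAST z → z=-29. Stack: []
LOAD_CONST → push 0. Stack: [0]
STORE_FAST i → i=0. Stack: []
LOAD_FAST i → push 0. Stack: [0]
LOAD_CONST → push 2. Stack: [0, 2]
COMPARE_OP bool(<) → 0 vs 2 = True. Stack: [True]
POP_JUMP_IF_FALSE → pop True; no jump. Stack: []
LOAD_FAST v → push -45. Stack: [-45]
LOAD_CONST → push 11. Stack: [-45, 11]
BINARY_OP + → -45 + 11 = -34. Stack: [-34]
STORE_FAST v → v=-34. Stack: []
LOAD_CONST → push 18. Stack: [18]
STORE_FAST v → v=18. Stack: []
LOAD_FAST_LOAD_FAST z,v → push -29,18. Stack: [-29, 18]
BINARY_OP % → -29 % 18 = 7. Stack: [7]
STORE_FAST v → v=7. Stack: []
LOAD_FAST i → push 0. Stack: [0]
LOAD_CONST → push 1. Stack: [0, 1]
BINARY_OP + → 0 + 1 = 1. Stack: [1]
STORE_FAST i → i=1. Stack: []
LOAD_FAST i → push 1. Stack: [1]
LOAD_CONST → push 2. Stack: [1, 2]
COMPARE_OP bool(<) → 1 vs 2 = True. Stack: [True]
POP_JUMP_IF_FALSE → pop True; no jump. Stack: []
LOAD_FAST v → push 7. Stack: [7]
LOAD_CONST → push 11. Stack: [7, 11]
BINARY_OP + → 7 + 11 = 18. Stack: [18]
STORE_FAST v → v=18. Stack: []
LOAD_CONST → push 18. Stack: [18]
STORE_FAST v → v=18. Stack: []
LOAD_FAST_LOAD_FAST z,v → push -29,18. Stack: [-29, 18]
BINARY_OP % → -29 % 18 = 7. Stack: [7]
STORE_FAST v → v=7. Stack: []
LOAD_FAST i → push 1. Stack: [1]
LOAD_CONST → push 1. Stack: [1, 1]
BINARY_OP + → 1 + 1 = 2. Stack: [2]
STORE_FAST i → i=2. Stack: []
LOAD_FAST i → push 2. Stack: [2]
LOAD_CONST → push 2. Stack: [2, 2]
COMPARE_OP bool(<) → 2 vs 2 = False. Stack: [False]
POP_JUMP_IF_FALSE → pop False; jump. Stack: []
LOAD_FAST v → push 7. Stack: [7]
RETURN_VALUE → return 7.

7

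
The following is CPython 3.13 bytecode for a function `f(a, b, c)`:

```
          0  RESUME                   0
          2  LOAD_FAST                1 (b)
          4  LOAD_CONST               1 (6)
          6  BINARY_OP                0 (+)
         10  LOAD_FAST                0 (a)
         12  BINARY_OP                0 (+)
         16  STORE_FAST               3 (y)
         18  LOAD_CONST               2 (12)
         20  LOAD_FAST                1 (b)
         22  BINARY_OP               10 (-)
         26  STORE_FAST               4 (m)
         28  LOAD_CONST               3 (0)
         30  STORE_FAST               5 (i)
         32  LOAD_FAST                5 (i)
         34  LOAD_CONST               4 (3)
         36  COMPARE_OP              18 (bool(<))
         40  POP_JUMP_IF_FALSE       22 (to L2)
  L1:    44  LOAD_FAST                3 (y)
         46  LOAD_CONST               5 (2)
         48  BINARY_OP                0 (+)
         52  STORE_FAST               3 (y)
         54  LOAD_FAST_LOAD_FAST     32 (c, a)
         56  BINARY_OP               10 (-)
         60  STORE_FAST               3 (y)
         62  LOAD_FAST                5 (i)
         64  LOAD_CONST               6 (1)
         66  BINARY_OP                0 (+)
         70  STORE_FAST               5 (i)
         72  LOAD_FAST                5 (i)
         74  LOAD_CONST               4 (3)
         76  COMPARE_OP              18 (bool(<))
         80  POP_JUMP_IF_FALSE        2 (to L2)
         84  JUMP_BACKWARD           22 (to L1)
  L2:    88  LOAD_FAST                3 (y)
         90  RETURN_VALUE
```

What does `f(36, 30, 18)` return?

-18

LOAD_FAST b → push 30. Stack: [30]
LOAD_CONST → push 6. Stack: [30, 6]
BINARY_OP + → 30 + 6 = 36. Stack: [36]
LOAD_FAST a → push 36. Stack: [36, 36]
BINARY_OP + → 36 + 36 = 72. Stack: [72]
STORE_FAST y → y=72. Stack: []
LOAD_CONST → push 12. Stack: [12]
LOAD_FAST b → push 30. Stack: [12, 30]
BINARY_OP - → 12 - 30 = -18. Stack: [-18]
STORE_FAST m → m=-18. Stack: []
LOAD_CONST → push 0. Stack: [0]
STORE_FAST i → i=0. Stack: []
LOAD_FAST i → push 0. Stack: [0]
LOAD_CONST → push 3. Stack: [0, 3]
COMPARE_OP bool(<) → 0 vs 3 = True. Stack: [True]
POP_JUMP_IF_FALSE → pop True; no jump. Stack: []
LOAD_FAST y → push 72. Stack: [72]
LOAD_CONST → push 2. Stack: [72, 2]
BINARY_OP + → 72 + 2 = 74. Stack: [74]
STORE_FAST y → y=74. Stack: []
LOAD_FAST_LOAD_FAST c,a → push 18,36. Stack: [18, 36]
BINARY_OP - → 18 - 36 = -18. Stack: [-18]
STORE_FAST y → y=-18. Stack: []
LOAD_FAST i → push 0. Stack: [0]
LOAD_CONST → push 1. Stack: [0, 1]
BINARY_OP + → 0 + 1 = 1. Stack: [1]
STORE_FAST i → i=1. Stack: []
LOAD_FAST i → push 1. Stack: [1]
LOAD_CONST → push 3. Stack: [1, 3]
COMPARE_OP bool(<) → 1 vs 3 = True. Stack: [True]
POP_JUMP_IF_FALSE → pop True; no jump. Stack: []
LOAD_FAST y → push -18. Stack: [-18]
LOAD_CONST → push 2. Stack: [-18, 2]
BINARY_OP + → -18 + 2 = -16. Stack: [-16]
STORE_FAST y → y=-16. Stack: []
LOAD_FAST_LOAD_FAST c,a → push 18,36. Stack: [18, 36]
BINARY_OP - → 18 - 36 = -18. Stack: [-18]
STORE_FAST y → y=-18. Stack: []
LOAD_FAST i → push 1. Stack: [1]
LOAD_CONST → push 1. Stack: [1, 1]
BINARY_OP + → 1 + 1 = 2. Stack: [2]
STORE_FAST i → i=2. Stack: []
LOAD_FAST i → push 2. Stack: [2]
LOAD_CONST → push 3. Stack: [2, 3]
COMPARE_OP bool(<) → 2 vs 3 = True. Stack: [True]
POP_JUMP_IF_FALSE → pop True; no jump. Stack: []
LOAD_FAST y → push -18. Stack: [-18]
LOAD_CONST → push 2. Stack: [-18, 2]
BINARY_OP + → -18 + 2 = -16. Stack: [-16]
STORE_FAST y → y=-16. Stack: []
LOAD_FAST_LOAD_FAST c,a → push 18,36. Stack: [18, 36]
BINARY_OP - → 18 - 36 = -18. Stack: [-18]
STORE_FAST y → y=-18. Stack: []
LOAD_FAST i → push 2. Stack: [2]
LOAD_CONST → push 1. Stack: [2, 1]
BINARY_OP + → 2 + 1 = 3. Stack: [3]
STORE_FAST i → i=3. Stack: []
LOAD_FAST i → push 3. Stack: [3]
LOAD_CONST → push 3. Stack: [3, 3]
COMPARE_OP bool(<) → 3 vs 3 = False. Stack: [False]
POP_JUMP_IF_FALSE → pop False; jump. Stack: []
LOAD_FAST y → push -18. Stack: [-18]
RETURN_VALUE → return -18.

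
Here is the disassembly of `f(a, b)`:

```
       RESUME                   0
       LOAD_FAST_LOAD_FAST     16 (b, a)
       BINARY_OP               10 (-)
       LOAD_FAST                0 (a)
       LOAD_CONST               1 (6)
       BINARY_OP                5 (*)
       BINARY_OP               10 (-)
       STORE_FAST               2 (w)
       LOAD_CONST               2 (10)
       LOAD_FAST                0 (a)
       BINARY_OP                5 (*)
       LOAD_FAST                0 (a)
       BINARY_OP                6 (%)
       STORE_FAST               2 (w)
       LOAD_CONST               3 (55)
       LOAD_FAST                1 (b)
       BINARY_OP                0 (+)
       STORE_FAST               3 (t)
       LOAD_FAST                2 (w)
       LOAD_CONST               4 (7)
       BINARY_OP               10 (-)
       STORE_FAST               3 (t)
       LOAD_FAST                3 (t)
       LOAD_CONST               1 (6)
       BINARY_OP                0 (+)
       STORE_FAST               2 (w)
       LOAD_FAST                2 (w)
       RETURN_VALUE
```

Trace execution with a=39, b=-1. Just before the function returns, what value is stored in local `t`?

LOAD_FAST_LOAD_FAST b,a → push -1,39. Stack: [-1, 39]
BINARY_OP - → -1 - 39 = -40. Stack: [-40]
LOAD_FAST a → push 39. Stack: [-40, 39]
LOAD_CONST → push 6. Stack: [-40, 39, 6]
BINARY_OP * → 39 * 6 = 234. Stack: [-40, 234]
BINARY_OP - → -40 - 234 = -274. Stack: [-274]
STORE_FAST w → w=-274. Stack: []
LOAD_CONST → push 10. Stack: [10]
LOAD_FAST a → push 39. Stack: [10, 39]
BINARY_OP * → 10 * 39 = 390. Stack: [390]
LOAD_FAST a → push 39. Stack: [390, 39]
BINARY_OP % → 390 % 39 = 0. Stack: [0]
STORE_FAST w → w=0. Stack: []
LOAD_CONST → push 55. Stack: [55]
LOAD_FAST b → push -1. Stack: [55, -1]
BINARY_OP + → 55 + -1 = 54. Stack: [54]
STORE_FAST t → t=54. Stack: []
LOAD_FAST w → push 0. Stack: [0]
LOAD_CONST → push 7. Stack: [0, 7]
BINARY_OP - → 0 - 7 = -7. Stack: [-7]
STORE_FAST t → t=-7. Stack: []
LOAD_FAST t → push -7. Stack: [-7]
LOAD_CONST → push 6. Stack: [-7, 6]
BINARY_OP + → -7 + 6 = -1. Stack: [-1]
STORE_FAST w → w=-1. Stack: []
LOAD_FAST w → push -1. Stack: [-1]
RETURN_VALUE → return -1.

-7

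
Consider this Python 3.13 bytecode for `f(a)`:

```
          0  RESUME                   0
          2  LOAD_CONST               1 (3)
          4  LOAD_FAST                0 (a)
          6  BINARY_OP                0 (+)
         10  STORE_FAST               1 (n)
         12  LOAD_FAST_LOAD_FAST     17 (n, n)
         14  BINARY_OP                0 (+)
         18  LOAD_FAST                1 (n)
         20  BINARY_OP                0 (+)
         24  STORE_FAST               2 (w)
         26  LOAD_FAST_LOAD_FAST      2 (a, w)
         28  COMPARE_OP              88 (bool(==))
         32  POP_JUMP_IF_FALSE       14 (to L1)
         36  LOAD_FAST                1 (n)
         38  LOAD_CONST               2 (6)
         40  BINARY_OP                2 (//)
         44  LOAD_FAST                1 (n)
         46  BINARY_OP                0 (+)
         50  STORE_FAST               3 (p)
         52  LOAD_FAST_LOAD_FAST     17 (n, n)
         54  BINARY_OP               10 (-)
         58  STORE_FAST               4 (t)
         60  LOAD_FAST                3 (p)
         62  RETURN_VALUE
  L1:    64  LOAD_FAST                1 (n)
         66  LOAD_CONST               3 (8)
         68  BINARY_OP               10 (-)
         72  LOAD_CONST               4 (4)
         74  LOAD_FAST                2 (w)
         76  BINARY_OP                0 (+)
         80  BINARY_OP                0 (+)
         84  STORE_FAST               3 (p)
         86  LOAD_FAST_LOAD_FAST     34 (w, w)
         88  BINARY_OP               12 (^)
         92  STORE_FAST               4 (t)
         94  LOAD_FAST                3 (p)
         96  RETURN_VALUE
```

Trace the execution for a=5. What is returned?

28

LOAD_CONST → push 3. Stack: [3]
LOAD_FAST a → push 5. Stack: [3, 5]
BINARY_OP + → 3 + 5 = 8. Stack: [8]
STORE_FAST n → n=8. Stack: []
LOAD_FAST_LOAD_FAST n,n → push 8,8. Stack: [8, 8]
BINARY_OP + → 8 + 8 = 16. Stack: [16]
LOAD_FAST n → push 8. Stack: [16, 8]
BINARY_OP + → 16 + 8 = 24. Stack: [24]
STORE_FAST w → w=24. Stack: []
LOAD_FAST_LOAD_FAST a,w → push 5,24. Stack: [5, 24]
COMPARE_OP bool(==) → 5 vs 24 = False. Stack: [False]
POP_JUMP_IF_FALSE → pop False; jump. Stack: []
LOAD_FAST n → push 8. Stack: [8]
LOAD_CONST → push 8. Stack: [8, 8]
BINARY_OP - → 8 - 8 = 0. Stack: [0]
LOAD_CONST → push 4. Stack: [0, 4]
LOAD_FAST w → push 24. Stack: [0, 4, 24]
BINARY_OP + → 4 + 24 = 28. Stack: [0, 28]
BINARY_OP + → 0 + 28 = 28. Stack: [28]
STORE_FAST p → p=28. Stack: []
LOAD_FAST_LOAD_FAST w,w → push 24,24. Stack: [24, 24]
BINARY_OP ^ → 24 ^ 24 = 0. Stack: [0]
STORE_FAST t → t=0. Stack: []
LOAD_FAST p → push 28. Stack: [28]
RETURN_VALUE → return 28.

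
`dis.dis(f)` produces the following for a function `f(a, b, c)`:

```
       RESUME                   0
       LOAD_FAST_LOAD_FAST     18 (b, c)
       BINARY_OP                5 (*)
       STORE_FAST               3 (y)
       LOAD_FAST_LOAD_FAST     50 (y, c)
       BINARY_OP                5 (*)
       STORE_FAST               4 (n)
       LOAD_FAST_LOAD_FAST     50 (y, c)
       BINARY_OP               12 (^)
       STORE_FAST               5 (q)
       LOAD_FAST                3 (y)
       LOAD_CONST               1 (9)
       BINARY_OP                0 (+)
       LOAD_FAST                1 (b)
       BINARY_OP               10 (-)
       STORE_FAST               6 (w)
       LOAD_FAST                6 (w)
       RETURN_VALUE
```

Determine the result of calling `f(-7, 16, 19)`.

297

LOAD_FAST_LOAD_FAST b,c → push 16,19. Stack: [16, 19]
BINARY_OP * → 16 * 19 = 304. Stack: [304]
STORE_FAST y → y=304. Stack: []
LOAD_FAST_LOAD_FAST y,c → push 304,19. Stack: [304, 19]
BINARY_OP * → 304 * 19 = 5776. Stack: [5776]
STORE_FAST n → n=5776. Stack: []
LOAD_FAST_LOAD_FAST y,c → push 304,19. Stack: [304, 19]
BINARY_OP ^ → 304 ^ 19 = 291. Stack: [291]
STORE_FAST q → q=291. Stack: []
LOAD_FAST y → push 304. Stack: [304]
LOAD_CONST → push 9. Stack: [304, 9]
BINARY_OP + → 304 + 9 = 313. Stack: [313]
LOAD_FAST b → push 16. Stack: [313, 16]
BINARY_OP - → 313 - 16 = 297. Stack: [297]
STORE_FAST w → w=297. Stack: []
LOAD_FAST w → push 297. Stack: [297]
RETURN_VALUE → return 297.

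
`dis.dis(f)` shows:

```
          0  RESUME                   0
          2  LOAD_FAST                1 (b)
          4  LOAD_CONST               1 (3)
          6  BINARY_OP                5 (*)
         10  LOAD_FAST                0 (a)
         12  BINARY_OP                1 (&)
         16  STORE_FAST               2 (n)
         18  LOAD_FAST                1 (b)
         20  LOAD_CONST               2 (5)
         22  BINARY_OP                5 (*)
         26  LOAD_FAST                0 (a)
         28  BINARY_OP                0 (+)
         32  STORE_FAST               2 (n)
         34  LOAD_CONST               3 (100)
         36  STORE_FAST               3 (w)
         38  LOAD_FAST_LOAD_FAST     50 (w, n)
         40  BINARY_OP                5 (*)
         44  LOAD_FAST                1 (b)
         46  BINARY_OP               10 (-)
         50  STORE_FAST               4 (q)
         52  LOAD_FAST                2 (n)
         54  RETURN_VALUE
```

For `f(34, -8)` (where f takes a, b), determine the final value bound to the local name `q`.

-592

LOAD_FAST b → push -8. Stack: [-8]
LOAD_CONST → push 3. Stack: [-8, 3]
BINARY_OP * → -8 * 3 = -24. Stack: [-24]
LOAD_FAST a → push 34. Stack: [-24, 34]
BINARY_OP & → -24 & 34 = 32. Stack: [32]
STORE_FAST n → n=32. Stack: []
LOAD_FAST b → push -8. Stack: [-8]
LOAD_CONST → push 5. Stack: [-8, 5]
BINARY_OP * → -8 * 5 = -40. Stack: [-40]
LOAD_FAST a → push 34. Stack: [-40, 34]
BINARY_OP + → -40 + 34 = -6. Stack: [-6]
STORE_FAST n → n=-6. Stack: []
LOAD_CONST → push 100. Stack: [100]
STORE_FAST w → w=100. Stack: []
LOAD_FAST_LOAD_FAST w,n → push 100,-6. Stack: [100, -6]
BINARY_OP * → 100 * -6 = -600. Stack: [-600]
LOAD_FAST b → push -8. Stack: [-600, -8]
BINARY_OP - → -600 - -8 = -592. Stack: [-592]
STORE_FAST q → q=-592. Stack: []
LOAD_FAST n → push -6. Stack: [-6]
RETURN_VALUE → return -6.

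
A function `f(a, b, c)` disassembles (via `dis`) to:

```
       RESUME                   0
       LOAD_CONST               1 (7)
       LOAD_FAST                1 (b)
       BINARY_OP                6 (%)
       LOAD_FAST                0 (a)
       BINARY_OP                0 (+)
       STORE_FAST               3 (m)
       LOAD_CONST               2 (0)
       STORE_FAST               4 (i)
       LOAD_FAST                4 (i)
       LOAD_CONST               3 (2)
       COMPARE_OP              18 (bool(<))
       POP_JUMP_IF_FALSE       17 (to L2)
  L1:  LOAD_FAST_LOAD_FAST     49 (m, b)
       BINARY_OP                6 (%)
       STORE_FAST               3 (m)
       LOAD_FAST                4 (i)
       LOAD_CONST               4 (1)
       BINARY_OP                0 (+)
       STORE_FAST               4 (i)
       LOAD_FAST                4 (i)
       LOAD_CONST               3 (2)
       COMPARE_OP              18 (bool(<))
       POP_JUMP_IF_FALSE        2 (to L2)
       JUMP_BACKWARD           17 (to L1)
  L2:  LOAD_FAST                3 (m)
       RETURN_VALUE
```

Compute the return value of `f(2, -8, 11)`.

LOAD_CONST → push 7. Stack: [7]
LOAD_FAST b → push -8. Stack: [7, -8]
BINARY_OP % → 7 % -8 = -1. Stack: [-1]
LOAD_FAST a → push 2. Stack: [-1, 2]
BINARY_OP + → -1 + 2 = 1. Stack: [1]
STORE_FAST m → m=1. Stack: []
LOAD_CONST → push 0. Stack: [0]
STORE_FAST i → i=0. Stack: []
LOAD_FAST i → push 0. Stack: [0]
LOAD_CONST → push 2. Stack: [0, 2]
COMPARE_OP bool(<) → 0 vs 2 = True. Stack: [True]
POP_JUMP_IF_FALSE → pop True; no jump. Stack: []
LOAD_FAST_LOAD_FAST m,b → push 1,-8. Stack: [1, -8]
BINARY_OP % → 1 % -8 = -7. Stack: [-7]
STORE_FAST m → m=-7. Stack: []
LOAD_FAST i → push 0. Stack: [0]
LOAD_CONST → push 1. Stack: [0, 1]
BINARY_OP + → 0 + 1 = 1. Stack: [1]
STORE_FAST i → i=1. Stack: []
LOAD_FAST i → push 1. Stack: [1]
LOAD_CONST → push 2. Stack: [1, 2]
COMPARE_OP bool(<) → 1 vs 2 = True. Stack: [True]
POP_JUMP_IF_FALSE → pop True; no jump. Stack: []
LOAD_FAST_LOAD_FAST m,b → push -7,-8. Stack: [-7, -8]
BINARY_OP % → -7 % -8 = -7. Stack: [-7]
STORE_FAST m → m=-7. Stack: []
LOAD_FAST i → push 1. Stack: [1]
LOAD_CONST → push 1. Stack: [1, 1]
BINARY_OP + → 1 + 1 = 2. Stack: [2]
STORE_FAST i → i=2. Stack: []
LOAD_FAST i → push 2. Stack: [2]
LOAD_CONST → push 2. Stack: [2, 2]
COMPARE_OP bool(<) → 2 vs 2 = False. Stack: [False]
POP_JUMP_IF_FALSE → pop False; jump. Stack: []
LOAD_FAST m → push -7. Stack: [-7]
RETURN_VALUE → return -7.

-7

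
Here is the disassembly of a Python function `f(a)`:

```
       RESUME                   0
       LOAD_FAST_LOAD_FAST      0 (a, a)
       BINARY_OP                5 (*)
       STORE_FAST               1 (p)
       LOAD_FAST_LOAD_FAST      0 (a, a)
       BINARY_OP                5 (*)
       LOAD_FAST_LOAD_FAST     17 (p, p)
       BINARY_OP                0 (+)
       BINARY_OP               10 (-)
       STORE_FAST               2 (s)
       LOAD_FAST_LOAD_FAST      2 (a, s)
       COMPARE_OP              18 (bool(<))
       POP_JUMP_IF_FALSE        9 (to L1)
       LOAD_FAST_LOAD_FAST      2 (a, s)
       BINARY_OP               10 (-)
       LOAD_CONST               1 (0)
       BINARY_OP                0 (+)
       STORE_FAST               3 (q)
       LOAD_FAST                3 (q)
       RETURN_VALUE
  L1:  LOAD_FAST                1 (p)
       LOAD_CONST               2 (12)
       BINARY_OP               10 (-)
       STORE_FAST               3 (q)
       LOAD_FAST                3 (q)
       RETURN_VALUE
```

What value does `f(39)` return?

1509

LOAD_FAST_LOAD_FAST a,a → push 39,39. Stack: [39, 39]
BINARY_OP * → 39 * 39 = 1521. Stack: [1521]
STORE_FAST p → p=1521. Stack: []
LOAD_FAST_LOAD_FAST a,a → push 39,39. Stack: [39, 39]
BINARY_OP * → 39 * 39 = 1521. Stack: [1521]
LOAD_FAST_LOAD_FAST p,p → push 1521,1521. Stack: [1521, 1521, 1521]
BINARY_OP + → 1521 + 1521 = 3042. Stack: [1521, 3042]
BINARY_OP - → 1521 - 3042 = -1521. Stack: [-1521]
STORE_FAST s → s=-1521. Stack: []
LOAD_FAST_LOAD_FAST a,s → push 39,-1521. Stack: [39, -1521]
COMPARE_OP bool(<) → 39 vs -1521 = False. Stack: [False]
POP_JUMP_IF_FALSE → pop False; jump. Stack: []
LOAD_FAST p → push 1521. Stack: [1521]
LOAD_CONST → push 12. Stack: [1521, 12]
BINARY_OP - → 1521 - 12 = 1509. Stack: [1509]
STORE_FAST q → q=1509. Stack: []
LOAD_FAST q → push 1509. Stack: [1509]
RETURN_VALUE → return 1509.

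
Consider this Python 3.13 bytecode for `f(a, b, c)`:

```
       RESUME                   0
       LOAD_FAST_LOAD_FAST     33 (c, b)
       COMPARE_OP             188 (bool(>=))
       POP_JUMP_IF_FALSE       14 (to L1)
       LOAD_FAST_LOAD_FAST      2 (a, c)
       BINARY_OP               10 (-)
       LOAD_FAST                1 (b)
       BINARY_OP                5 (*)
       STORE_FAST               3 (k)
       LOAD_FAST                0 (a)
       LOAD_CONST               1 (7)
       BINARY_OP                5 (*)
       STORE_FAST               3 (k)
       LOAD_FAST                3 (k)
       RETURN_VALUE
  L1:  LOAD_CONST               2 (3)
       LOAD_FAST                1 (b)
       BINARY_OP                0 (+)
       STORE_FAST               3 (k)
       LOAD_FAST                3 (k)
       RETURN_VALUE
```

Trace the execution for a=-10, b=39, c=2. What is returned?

LOAD_FAST_LOAD_FAST c,b → push 2,39. Stack: [2, 39]
COMPARE_OP bool(>=) → 2 vs 39 = False. Stack: [False]
POP_JUMP_IF_FALSE → pop False; jump. Stack: []
LOAD_CONST → push 3. Stack: [3]
LOAD_FAST b → push 39. Stack: [3, 39]
BINARY_OP + → 3 + 39 = 42. Stack: [42]
STORE_FAST k → k=42. Stack: []
LOAD_FAST k → push 42. Stack: [42]
RETURN_VALUE → return 42.

42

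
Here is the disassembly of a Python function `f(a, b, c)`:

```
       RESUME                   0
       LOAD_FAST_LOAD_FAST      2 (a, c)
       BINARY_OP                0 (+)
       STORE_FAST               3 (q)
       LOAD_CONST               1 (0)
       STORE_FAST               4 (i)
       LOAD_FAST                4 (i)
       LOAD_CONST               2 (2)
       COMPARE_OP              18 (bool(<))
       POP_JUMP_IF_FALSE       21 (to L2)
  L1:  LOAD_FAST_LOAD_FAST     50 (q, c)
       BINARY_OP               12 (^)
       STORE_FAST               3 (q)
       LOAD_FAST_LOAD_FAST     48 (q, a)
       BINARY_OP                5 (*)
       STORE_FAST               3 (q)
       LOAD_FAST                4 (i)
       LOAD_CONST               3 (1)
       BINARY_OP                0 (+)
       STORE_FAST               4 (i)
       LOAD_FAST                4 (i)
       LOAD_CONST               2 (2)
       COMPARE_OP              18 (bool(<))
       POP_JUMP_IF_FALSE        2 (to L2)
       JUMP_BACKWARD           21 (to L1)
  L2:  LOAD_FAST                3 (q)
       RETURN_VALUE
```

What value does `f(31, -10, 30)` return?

LOAD_FAST_LOAD_FAST a,c → push 31,30. Stack: [31, 30]
BINARY_OP + → 31 + 30 = 61. Stack: [61]
STORE_FAST q → q=61. Stack: []
LOAD_CONST → push 0. Stack: [0]
STORE_FAST i → i=0. Stack: []
LOAD_FAST i → push 0. Stack: [0]
LOAD_CONST → push 2. Stack: [0, 2]
COMPARE_OP bool(<) → 0 vs 2 = True. Stack: [True]
POP_JUMP_IF_FALSE → pop True; no jump. Stack: []
LOAD_FAST_LOAD_FAST q,c → push 61,30. Stack: [61, 30]
BINARY_OP ^ → 61 ^ 30 = 35. Stack: [35]
STORE_FAST q → q=35. Stack: []
LOAD_FAST_LOAD_FAST q,a → push 35,31. Stack: [35, 31]
BINARY_OP * → 35 * 31 = 1085. Stack: [1085]
STORE_FAST q → q=1085. Stack: []
LOAD_FAST i → push 0. Stack: [0]
LOAD_CONST → push 1. Stack: [0, 1]
BINARY_OP + → 0 + 1 = 1. Stack: [1]
STORE_FAST i → i=1. Stack: []
LOAD_FAST i → push 1. Stack: [1]
LOAD_CONST → push 2. Stack: [1, 2]
COMPARE_OP bool(<) → 1 vs 2 = True. Stack: [True]
POP_JUMP_IF_FALSE → pop True; no jump. Stack: []
LOAD_FAST_LOAD_FAST q,c → push 1085,30. Stack: [1085, 30]
BINARY_OP ^ → 1085 ^ 30 = 1059. Stack: [1059]
STORE_FAST q → q=1059. Stack: []
LOAD_FAST_LOAD_FAST q,a → push 1059,31. Stack: [1059, 31]
BINARY_OP * → 1059 * 31 = 32829. Stack: [32829]
STORE_FAST q → q=32829. Stack: []
LOAD_FAST i → push 1. Stack: [1]
LOAD_CONST → push 1. Stack: [1, 1]
BINARY_OP + → 1 + 1 = 2. Stack: [2]
STORE_FAST i → i=2. Stack: []
LOAD_FAST i → push 2. Stack: [2]
LOAD_CONST → push 2. Stack: [2, 2]
COMPARE_OP bool(<) → 2 vs 2 = False. Stack: [False]
POP_JUMP_IF_FALSE → pop False; jump. Stack: []
LOAD_FAST q → push 32829. Stack: [32829]
RETURN_VALUE → return 32829.

32829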